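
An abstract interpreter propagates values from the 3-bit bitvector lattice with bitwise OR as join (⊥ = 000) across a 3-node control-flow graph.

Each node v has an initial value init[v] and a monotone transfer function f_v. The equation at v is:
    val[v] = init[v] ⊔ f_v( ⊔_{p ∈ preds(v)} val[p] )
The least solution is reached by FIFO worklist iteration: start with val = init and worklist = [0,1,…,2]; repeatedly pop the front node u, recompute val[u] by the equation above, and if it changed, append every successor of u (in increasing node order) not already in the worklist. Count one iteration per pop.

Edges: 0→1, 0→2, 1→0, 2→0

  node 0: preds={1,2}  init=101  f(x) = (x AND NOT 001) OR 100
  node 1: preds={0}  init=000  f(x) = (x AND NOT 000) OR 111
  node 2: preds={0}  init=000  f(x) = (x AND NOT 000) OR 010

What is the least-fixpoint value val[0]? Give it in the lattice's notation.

111

Trace (6 dequeues):
  [1] u=0 | in 000 | out 101 | ==
  [2] u=1 | in 101 | out 111 | prev 000 | push {0}
  [3] u=2 | in 101 | out 111 | prev 000 | push {}
  [4] u=0 | in 111 | out 111 | prev 101 | push {1,2}
  [5] u=1 | in 111 | out 111 | ==
  [6] u=2 | in 111 | out 111 | ==

Converged values:
  [0] 111
  [1] 111
  [2] 111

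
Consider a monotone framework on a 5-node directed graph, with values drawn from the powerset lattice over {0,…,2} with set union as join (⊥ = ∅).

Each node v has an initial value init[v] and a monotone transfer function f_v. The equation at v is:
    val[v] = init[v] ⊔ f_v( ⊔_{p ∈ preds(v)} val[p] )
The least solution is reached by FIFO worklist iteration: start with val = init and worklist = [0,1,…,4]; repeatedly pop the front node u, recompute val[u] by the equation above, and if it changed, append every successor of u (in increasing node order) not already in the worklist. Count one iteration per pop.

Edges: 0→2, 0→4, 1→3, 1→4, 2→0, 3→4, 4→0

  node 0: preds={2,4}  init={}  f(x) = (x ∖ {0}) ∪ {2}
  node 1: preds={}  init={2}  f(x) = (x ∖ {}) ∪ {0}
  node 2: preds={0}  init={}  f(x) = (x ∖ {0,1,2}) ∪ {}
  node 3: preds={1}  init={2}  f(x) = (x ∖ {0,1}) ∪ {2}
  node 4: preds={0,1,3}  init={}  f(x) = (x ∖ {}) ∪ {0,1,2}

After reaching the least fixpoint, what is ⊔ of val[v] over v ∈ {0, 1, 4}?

{0,1,2}

Worklist (8 pops):
  #1 pop 0: in={} → {2} (was {}); enqueue []
  #2 pop 1: in={} → {0,2} (was {2}); enqueue []
  #3 pop 2: in={2} → {} (no change)
  #4 pop 3: in={0,2} → {2} (no change)
  #5 pop 4: in={0,2} → {0,1,2} (was {}); enqueue [0]
  #6 pop 0: in={0,1,2} → {1,2} (was {2}); enqueue [2,4]
  #7 pop 2: in={1,2} → {} (no change)
  #8 pop 4: in={0,1,2} → {0,1,2} (no change)

Fixpoint:
  val[0] = {1,2}
  val[1] = {0,2}
  val[2] = {}
  val[3] = {2}
  val[4] = {0,1,2}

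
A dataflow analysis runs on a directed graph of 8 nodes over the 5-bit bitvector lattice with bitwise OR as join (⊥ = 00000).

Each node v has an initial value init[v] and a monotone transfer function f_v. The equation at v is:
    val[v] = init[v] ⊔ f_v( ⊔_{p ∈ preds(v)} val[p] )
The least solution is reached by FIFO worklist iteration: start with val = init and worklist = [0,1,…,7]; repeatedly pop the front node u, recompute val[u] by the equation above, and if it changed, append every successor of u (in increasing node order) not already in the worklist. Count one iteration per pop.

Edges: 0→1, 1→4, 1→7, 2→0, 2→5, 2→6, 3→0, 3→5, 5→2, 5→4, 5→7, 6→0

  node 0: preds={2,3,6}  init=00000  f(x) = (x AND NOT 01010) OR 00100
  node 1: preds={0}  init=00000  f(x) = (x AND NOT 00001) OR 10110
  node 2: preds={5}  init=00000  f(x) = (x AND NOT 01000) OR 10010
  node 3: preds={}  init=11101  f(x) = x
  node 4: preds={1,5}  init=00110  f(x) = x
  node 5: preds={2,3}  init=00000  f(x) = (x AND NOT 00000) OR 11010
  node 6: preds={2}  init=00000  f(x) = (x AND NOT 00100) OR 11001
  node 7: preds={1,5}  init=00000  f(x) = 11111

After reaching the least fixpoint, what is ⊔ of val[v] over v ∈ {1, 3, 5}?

Iteration log — 14 steps:
  step 1. node 0  ⊔preds=11101  new=10101  old=00000  +wl: 
  step 2. node 1  ⊔preds=10101  new=10110  old=00000  +wl: 
  step 3. node 2  ⊔preds=00000  new=10010  old=00000  +wl: 0
  step 4. node 3  ⊔preds=00000  new=11101  stable
  step 5. node 4  ⊔preds=10110  new=10110  old=00110  +wl: 
  step 6. node 5  ⊔preds=11111  new=11111  old=00000  +wl: 2,4
  step 7. node 6  ⊔preds=10010  new=11011  old=00000  +wl: 
  step 8. node 7  ⊔preds=11111  new=11111  old=00000  +wl: 
  step 9. node 0  ⊔preds=11111  new=10101  stable
  step 10. node 2  ⊔preds=11111  new=10111  old=10010  +wl: 0,5,6
  step 11. node 4  ⊔preds=11111  new=11111  old=10110  +wl: 
  step 12. node 0  ⊔preds=11111  new=10101  stable
  step 13. node 5  ⊔preds=11111  new=11111  stable
  step 14. node 6  ⊔preds=10111  new=11011  stable

Least fixpoint reached:
  node 0: 10101
  node 1: 10110
  node 2: 10111
  node 3: 11101
  node 4: 11111
  node 5: 11111
  node 6: 11011
  node 7: 11111

11111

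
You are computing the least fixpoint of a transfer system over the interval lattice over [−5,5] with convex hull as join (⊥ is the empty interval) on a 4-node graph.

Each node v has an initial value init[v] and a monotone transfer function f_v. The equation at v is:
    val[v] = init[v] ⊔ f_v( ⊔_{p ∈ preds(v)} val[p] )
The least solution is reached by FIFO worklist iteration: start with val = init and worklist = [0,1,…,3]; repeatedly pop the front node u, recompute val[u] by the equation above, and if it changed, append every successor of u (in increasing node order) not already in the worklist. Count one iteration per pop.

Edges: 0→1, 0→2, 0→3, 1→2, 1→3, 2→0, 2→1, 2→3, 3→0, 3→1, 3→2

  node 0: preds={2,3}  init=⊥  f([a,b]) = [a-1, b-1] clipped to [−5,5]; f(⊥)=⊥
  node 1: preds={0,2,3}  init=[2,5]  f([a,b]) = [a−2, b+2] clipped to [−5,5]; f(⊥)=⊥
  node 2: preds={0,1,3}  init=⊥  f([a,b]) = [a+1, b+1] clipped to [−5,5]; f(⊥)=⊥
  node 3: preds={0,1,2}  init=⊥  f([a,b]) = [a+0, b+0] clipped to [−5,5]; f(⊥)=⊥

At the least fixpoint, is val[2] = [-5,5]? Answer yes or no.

no

Worklist (19 pops):
  #1 pop 0: in=⊥ → ⊥ (no change)
  #2 pop 1: in=⊥ → [2,5] (no change)
  #3 pop 2: in=[2,5] → [3,5] (was ⊥); enqueue [0,1]
  #4 pop 3: in=[2,5] → [2,5] (was ⊥); enqueue [2]
  #5 pop 0: in=[2,5] → [1,4] (was ⊥); enqueue [3]
  #6 pop 1: in=[1,5] → [-1,5] (was [2,5]); enqueue []
  #7 pop 2: in=[-1,5] → [0,5] (was [3,5]); enqueue [0,1]
  #8 pop 3: in=[-1,5] → [-1,5] (was [2,5]); enqueue [2]
  #9 pop 0: in=[-1,5] → [-2,4] (was [1,4]); enqueue [3]
  #10 pop 1: in=[-2,5] → [-4,5] (was [-1,5]); enqueue []
  #11 pop 2: in=[-4,5] → [-3,5] (was [0,5]); enqueue [0,1]
  #12 pop 3: in=[-4,5] → [-4,5] (was [-1,5]); enqueue [2]
  #13 pop 0: in=[-4,5] → [-5,4] (was [-2,4]); enqueue [3]
  #14 pop 1: in=[-5,5] → [-5,5] (was [-4,5]); enqueue []
  #15 pop 2: in=[-5,5] → [-4,5] (was [-3,5]); enqueue [0,1]
  #16 pop 3: in=[-5,5] → [-5,5] (was [-4,5]); enqueue [2]
  #17 pop 0: in=[-5,5] → [-5,4] (no change)
  #18 pop 1: in=[-5,5] → [-5,5] (no change)
  #19 pop 2: in=[-5,5] → [-4,5] (no change)

Fixpoint:
  val[0] = [-5,4]
  val[1] = [-5,5]
  val[2] = [-4,5]
  val[3] = [-5,5]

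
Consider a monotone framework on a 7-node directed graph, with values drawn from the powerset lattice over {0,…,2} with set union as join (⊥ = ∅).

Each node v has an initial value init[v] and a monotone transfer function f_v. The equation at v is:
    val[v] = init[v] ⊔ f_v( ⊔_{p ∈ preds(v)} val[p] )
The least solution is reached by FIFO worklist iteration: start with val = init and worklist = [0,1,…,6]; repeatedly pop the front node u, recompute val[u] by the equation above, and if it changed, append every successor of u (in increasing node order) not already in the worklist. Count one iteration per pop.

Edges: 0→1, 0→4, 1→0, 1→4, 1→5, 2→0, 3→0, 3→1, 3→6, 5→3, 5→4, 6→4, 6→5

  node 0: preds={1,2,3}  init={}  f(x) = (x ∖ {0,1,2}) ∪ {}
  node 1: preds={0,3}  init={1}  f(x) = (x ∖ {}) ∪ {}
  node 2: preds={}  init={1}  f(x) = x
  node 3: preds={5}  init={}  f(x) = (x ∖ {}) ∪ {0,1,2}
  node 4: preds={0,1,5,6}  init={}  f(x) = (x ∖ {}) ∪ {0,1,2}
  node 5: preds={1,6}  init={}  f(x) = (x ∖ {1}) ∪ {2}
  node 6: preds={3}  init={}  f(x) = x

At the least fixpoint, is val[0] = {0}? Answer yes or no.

Worklist (15 pops):
  #1 pop 0: in={1} → {} (no change)
  #2 pop 1: in={} → {1} (no change)
  #3 pop 2: in={} → {1} (no change)
  #4 pop 3: in={} → {0,1,2} (was {}); enqueue [0,1]
  #5 pop 4: in={1} → {0,1,2} (was {}); enqueue []
  #6 pop 5: in={1} → {2} (was {}); enqueue [3,4]
  #7 pop 6: in={0,1,2} → {0,1,2} (was {}); enqueue [5]
  #8 pop 0: in={0,1,2} → {} (no change)
  #9 pop 1: in={0,1,2} → {0,1,2} (was {1}); enqueue [0]
  #10 pop 3: in={2} → {0,1,2} (no change)
  #11 pop 4: in={0,1,2} → {0,1,2} (no change)
  #12 pop 5: in={0,1,2} → {0,2} (was {2}); enqueue [3,4]
  #13 pop 0: in={0,1,2} → {} (no change)
  #14 pop 3: in={0,2} → {0,1,2} (no change)
  #15 pop 4: in={0,1,2} → {0,1,2} (no change)

Fixpoint:
  val[0] = {}
  val[1] = {0,1,2}
  val[2] = {1}
  val[3] = {0,1,2}
  val[4] = {0,1,2}
  val[5] = {0,2}
  val[6] = {0,1,2}

no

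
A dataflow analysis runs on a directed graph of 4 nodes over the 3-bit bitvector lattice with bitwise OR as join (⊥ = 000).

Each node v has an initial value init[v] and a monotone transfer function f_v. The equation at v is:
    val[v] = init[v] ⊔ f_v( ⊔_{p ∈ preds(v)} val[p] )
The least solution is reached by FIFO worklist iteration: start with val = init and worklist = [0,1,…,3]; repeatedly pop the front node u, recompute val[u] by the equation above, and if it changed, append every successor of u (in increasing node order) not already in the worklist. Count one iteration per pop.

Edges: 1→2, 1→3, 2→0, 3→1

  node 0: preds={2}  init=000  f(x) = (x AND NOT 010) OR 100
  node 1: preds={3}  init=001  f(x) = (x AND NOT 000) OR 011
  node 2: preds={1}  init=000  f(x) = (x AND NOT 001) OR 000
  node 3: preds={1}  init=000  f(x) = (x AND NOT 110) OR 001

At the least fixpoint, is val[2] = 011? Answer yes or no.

Trace (6 dequeues):
  [1] u=0 | in 000 | out 100 | prev 000 | push {}
  [2] u=1 | in 000 | out 011 | prev 001 | push {}
  [3] u=2 | in 011 | out 010 | prev 000 | push {0}
  [4] u=3 | in 011 | out 001 | prev 000 | push {1}
  [5] u=0 | in 010 | out 100 | ==
  [6] u=1 | in 001 | out 011 | ==

Converged values:
  [0] 100
  [1] 011
  [2] 010
  [3] 001

no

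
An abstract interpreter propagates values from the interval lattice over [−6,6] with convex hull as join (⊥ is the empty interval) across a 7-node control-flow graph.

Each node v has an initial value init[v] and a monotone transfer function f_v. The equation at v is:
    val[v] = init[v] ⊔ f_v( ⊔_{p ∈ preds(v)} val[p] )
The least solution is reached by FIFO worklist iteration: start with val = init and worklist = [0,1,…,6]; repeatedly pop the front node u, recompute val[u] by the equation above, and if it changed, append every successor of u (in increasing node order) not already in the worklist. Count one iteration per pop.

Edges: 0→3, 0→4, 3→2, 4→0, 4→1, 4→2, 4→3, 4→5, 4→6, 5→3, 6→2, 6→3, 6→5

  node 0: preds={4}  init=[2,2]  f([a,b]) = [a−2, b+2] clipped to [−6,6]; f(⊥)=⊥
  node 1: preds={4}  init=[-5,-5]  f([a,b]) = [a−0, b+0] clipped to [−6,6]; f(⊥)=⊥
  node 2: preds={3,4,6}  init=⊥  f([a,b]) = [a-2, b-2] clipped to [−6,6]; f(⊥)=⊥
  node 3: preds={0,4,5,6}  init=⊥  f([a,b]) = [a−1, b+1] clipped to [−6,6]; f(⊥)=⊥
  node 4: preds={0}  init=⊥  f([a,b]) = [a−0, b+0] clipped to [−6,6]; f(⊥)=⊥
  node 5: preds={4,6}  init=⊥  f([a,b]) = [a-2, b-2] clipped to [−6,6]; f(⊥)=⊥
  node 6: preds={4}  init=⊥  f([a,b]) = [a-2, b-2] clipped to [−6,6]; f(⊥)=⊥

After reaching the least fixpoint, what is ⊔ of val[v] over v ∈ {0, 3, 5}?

Trace (43 dequeues):
  [1] u=0 | in ⊥ | out [2,2] | ==
  [2] u=1 | in ⊥ | out [-5,-5] | ==
  [3] u=2 | in ⊥ | out ⊥ | ==
  [4] u=3 | in [2,2] | out [1,3] | prev ⊥ | push {2}
  [5] u=4 | in [2,2] | out [2,2] | prev ⊥ | push {0,1,3}
  [6] u=5 | in [2,2] | out [0,0] | prev ⊥ | push {}
  [7] u=6 | in [2,2] | out [0,0] | prev ⊥ | push {5}
  [8] u=2 | in [0,3] | out [-2,1] | prev ⊥ | push {}
  [9] u=0 | in [2,2] | out [0,4] | prev [2,2] | push {4}
  [10] u=1 | in [2,2] | out [-5,2] | prev [-5,-5] | push {}
  [11] u=3 | in [0,4] | out [-1,5] | prev [1,3] | push {2}
  [12] u=5 | in [0,2] | out [-2,0] | prev [0,0] | push {3}
  [13] u=4 | in [0,4] | out [0,4] | prev [2,2] | push {0,1,5,6}
  [14] u=2 | in [-1,5] | out [-3,3] | prev [-2,1] | push {}
  [15] u=3 | in [-2,4] | out [-3,5] | prev [-1,5] | push {2}
  [16] u=0 | in [0,4] | out [-2,6] | prev [0,4] | push {3,4}
  [17] u=1 | in [0,4] | out [-5,4] | prev [-5,2] | push {}
  [18] u=5 | in [0,4] | out [-2,2] | prev [-2,0] | push {}
  [19] u=6 | in [0,4] | out [-2,2] | prev [0,0] | push {5}
  [20] u=2 | in [-3,5] | out [-5,3] | prev [-3,3] | push {}
  [21] u=3 | in [-2,6] | out [-3,6] | prev [-3,5] | push {2}
  [22] u=4 | in [-2,6] | out [-2,6] | prev [0,4] | push {0,1,3,6}
  [23] u=5 | in [-2,6] | out [-4,4] | prev [-2,2] | push {}
  [24] u=2 | in [-3,6] | out [-5,4] | prev [-5,3] | push {}
  [25] u=0 | in [-2,6] | out [-4,6] | prev [-2,6] | push {4}
  [26] u=1 | in [-2,6] | out [-5,6] | prev [-5,4] | push {}
  [27] u=3 | in [-4,6] | out [-5,6] | prev [-3,6] | push {2}
  [28] u=6 | in [-2,6] | out [-4,4] | prev [-2,2] | push {3,5}
  [29] u=4 | in [-4,6] | out [-4,6] | prev [-2,6] | push {0,1,6}
  [30] u=2 | in [-5,6] | out [-6,4] | prev [-5,4] | push {}
  [31] u=3 | in [-4,6] | out [-5,6] | ==
  [32] u=5 | in [-4,6] | out [-6,4] | prev [-4,4] | push {3}
  [33] u=0 | in [-4,6] | out [-6,6] | prev [-4,6] | push {4}
  [34] u=1 | in [-4,6] | out [-5,6] | ==
  [35] u=6 | in [-4,6] | out [-6,4] | prev [-4,4] | push {2,5}
  [36] u=3 | in [-6,6] | out [-6,6] | prev [-5,6] | push {}
  [37] u=4 | in [-6,6] | out [-6,6] | prev [-4,6] | push {0,1,3,6}
  [38] u=2 | in [-6,6] | out [-6,4] | ==
  [39] u=5 | in [-6,6] | out [-6,4] | ==
  [40] u=0 | in [-6,6] | out [-6,6] | ==
  [41] u=1 | in [-6,6] | out [-6,6] | prev [-5,6] | push {}
  [42] u=3 | in [-6,6] | out [-6,6] | ==
  [43] u=6 | in [-6,6] | out [-6,4] | ==

Converged values:
  [0] [-6,6]
  [1] [-6,6]
  [2] [-6,4]
  [3] [-6,6]
  [4] [-6,6]
  [5] [-6,4]
  [6] [-6,4]

[-6,6]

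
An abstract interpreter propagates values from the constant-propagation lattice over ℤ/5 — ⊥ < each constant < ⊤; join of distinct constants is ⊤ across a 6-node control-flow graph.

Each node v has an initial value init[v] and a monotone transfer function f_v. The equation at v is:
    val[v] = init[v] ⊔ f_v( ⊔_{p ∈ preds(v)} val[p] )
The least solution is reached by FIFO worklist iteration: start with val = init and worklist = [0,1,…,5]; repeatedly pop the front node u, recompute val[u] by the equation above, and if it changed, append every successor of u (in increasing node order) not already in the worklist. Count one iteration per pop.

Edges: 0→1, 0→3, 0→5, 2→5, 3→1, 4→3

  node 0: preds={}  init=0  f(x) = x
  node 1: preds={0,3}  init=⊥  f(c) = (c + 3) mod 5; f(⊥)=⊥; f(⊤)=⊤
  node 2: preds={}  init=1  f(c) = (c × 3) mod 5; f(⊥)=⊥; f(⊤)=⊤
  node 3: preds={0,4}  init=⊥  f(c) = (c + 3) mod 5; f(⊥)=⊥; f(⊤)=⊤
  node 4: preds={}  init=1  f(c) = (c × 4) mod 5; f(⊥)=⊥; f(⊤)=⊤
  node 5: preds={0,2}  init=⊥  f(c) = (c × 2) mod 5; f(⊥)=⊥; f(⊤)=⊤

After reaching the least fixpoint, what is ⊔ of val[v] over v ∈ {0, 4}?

⊤

Trace (7 dequeues):
  [1] u=0 | in ⊥ | out 0 | ==
  [2] u=1 | in 0 | out 3 | prev ⊥ | push {}
  [3] u=2 | in ⊥ | out 1 | ==
  [4] u=3 | in ⊤ | out ⊤ | prev ⊥ | push {1}
  [5] u=4 | in ⊥ | out 1 | ==
  [6] u=5 | in ⊤ | out ⊤ | prev ⊥ | push {}
  [7] u=1 | in ⊤ | out ⊤ | prev 3 | push {}

Converged values:
  [0] 0
  [1] ⊤
  [2] 1
  [3] ⊤
  [4] 1
  [5] ⊤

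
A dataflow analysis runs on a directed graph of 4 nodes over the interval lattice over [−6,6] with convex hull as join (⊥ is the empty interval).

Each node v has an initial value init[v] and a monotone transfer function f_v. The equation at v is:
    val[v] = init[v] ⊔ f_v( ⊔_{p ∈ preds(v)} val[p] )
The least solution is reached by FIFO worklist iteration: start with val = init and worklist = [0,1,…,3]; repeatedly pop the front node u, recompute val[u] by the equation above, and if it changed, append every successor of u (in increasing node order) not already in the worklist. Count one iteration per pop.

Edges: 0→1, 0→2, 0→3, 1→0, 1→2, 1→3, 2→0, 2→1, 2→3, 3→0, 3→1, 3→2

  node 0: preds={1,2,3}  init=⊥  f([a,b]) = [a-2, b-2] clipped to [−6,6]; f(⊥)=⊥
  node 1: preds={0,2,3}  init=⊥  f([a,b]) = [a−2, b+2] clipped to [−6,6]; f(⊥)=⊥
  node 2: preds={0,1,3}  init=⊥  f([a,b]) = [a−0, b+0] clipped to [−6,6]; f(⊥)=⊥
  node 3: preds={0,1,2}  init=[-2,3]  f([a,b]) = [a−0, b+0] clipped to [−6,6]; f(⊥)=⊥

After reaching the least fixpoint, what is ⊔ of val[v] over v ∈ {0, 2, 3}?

[-6,6]

Worklist (12 pops):
  #1 pop 0: in=[-2,3] → [-4,1] (was ⊥); enqueue []
  #2 pop 1: in=[-4,3] → [-6,5] (was ⊥); enqueue [0]
  #3 pop 2: in=[-6,5] → [-6,5] (was ⊥); enqueue [1]
  #4 pop 3: in=[-6,5] → [-6,5] (was [-2,3]); enqueue [2]
  #5 pop 0: in=[-6,5] → [-6,3] (was [-4,1]); enqueue [3]
  #6 pop 1: in=[-6,5] → [-6,6] (was [-6,5]); enqueue [0]
  #7 pop 2: in=[-6,6] → [-6,6] (was [-6,5]); enqueue [1]
  #8 pop 3: in=[-6,6] → [-6,6] (was [-6,5]); enqueue [2]
  #9 pop 0: in=[-6,6] → [-6,4] (was [-6,3]); enqueue [3]
  #10 pop 1: in=[-6,6] → [-6,6] (no change)
  #11 pop 2: in=[-6,6] → [-6,6] (no change)
  #12 pop 3: in=[-6,6] → [-6,6] (no change)

Fixpoint:
  val[0] = [-6,4]
  val[1] = [-6,6]
  val[2] = [-6,6]
  val[3] = [-6,6]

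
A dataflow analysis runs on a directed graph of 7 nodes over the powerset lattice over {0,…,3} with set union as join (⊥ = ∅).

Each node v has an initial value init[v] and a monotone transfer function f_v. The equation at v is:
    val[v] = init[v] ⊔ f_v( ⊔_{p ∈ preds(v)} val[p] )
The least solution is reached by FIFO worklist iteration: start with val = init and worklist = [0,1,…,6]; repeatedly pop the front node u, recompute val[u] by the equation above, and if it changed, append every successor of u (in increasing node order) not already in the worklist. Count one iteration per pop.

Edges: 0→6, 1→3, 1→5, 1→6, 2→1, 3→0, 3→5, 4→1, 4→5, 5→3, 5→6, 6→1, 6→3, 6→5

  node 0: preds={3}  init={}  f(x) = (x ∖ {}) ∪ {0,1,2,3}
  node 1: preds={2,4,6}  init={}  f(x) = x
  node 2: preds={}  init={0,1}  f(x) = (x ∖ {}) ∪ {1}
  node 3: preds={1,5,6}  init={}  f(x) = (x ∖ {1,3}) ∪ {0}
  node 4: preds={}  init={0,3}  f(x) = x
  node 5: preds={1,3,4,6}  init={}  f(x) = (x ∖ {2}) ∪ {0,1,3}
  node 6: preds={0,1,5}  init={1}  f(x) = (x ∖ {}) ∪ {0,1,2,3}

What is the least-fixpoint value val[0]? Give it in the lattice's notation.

Iteration log — 14 steps:
  step 1. node 0  ⊔preds={}  new={0,1,2,3}  old={}  +wl: 
  step 2. node 1  ⊔preds={0,1,3}  new={0,1,3}  old={}  +wl: 
  step 3. node 2  ⊔preds={}  new={0,1}  stable
  step 4. node 3  ⊔preds={0,1,3}  new={0}  old={}  +wl: 0
  step 5. node 4  ⊔preds={}  new={0,3}  stable
  step 6. node 5  ⊔preds={0,1,3}  new={0,1,3}  old={}  +wl: 3
  step 7. node 6  ⊔preds={0,1,2,3}  new={0,1,2,3}  old={1}  +wl: 1,5
  step 8. node 0  ⊔preds={0}  new={0,1,2,3}  stable
  step 9. node 3  ⊔preds={0,1,2,3}  new={0,2}  old={0}  +wl: 0
  step 10. node 1  ⊔preds={0,1,2,3}  new={0,1,2,3}  old={0,1,3}  +wl: 3,6
  step 11. node 5  ⊔preds={0,1,2,3}  new={0,1,3}  stable
  step 12. node 0  ⊔preds={0,2}  new={0,1,2,3}  stable
  step 13. node 3  ⊔preds={0,1,2,3}  new={0,2}  stable
  step 14. node 6  ⊔preds={0,1,2,3}  new={0,1,2,3}  stable

Least fixpoint reached:
  node 0: {0,1,2,3}
  node 1: {0,1,2,3}
  node 2: {0,1}
  node 3: {0,2}
  node 4: {0,3}
  node 5: {0,1,3}
  node 6: {0,1,2,3}

{0,1,2,3}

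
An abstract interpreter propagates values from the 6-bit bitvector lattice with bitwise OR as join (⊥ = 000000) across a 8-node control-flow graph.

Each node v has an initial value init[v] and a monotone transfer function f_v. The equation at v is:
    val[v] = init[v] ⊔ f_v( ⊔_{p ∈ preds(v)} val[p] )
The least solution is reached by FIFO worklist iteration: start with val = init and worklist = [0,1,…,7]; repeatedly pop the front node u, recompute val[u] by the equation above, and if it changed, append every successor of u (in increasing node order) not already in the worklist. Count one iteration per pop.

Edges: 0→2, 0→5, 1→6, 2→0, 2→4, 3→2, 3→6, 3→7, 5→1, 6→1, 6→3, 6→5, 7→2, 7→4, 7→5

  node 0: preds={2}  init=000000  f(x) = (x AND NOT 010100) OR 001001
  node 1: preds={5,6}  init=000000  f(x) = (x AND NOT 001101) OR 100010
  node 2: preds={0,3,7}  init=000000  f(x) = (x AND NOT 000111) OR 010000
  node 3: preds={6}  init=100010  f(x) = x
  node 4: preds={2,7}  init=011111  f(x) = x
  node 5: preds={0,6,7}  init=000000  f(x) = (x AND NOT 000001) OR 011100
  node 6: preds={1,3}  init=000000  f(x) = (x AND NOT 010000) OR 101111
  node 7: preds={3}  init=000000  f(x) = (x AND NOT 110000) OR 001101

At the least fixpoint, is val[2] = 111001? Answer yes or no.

Trace (17 dequeues):
  [1] u=0 | in 000000 | out 001001 | prev 000000 | push {}
  [2] u=1 | in 000000 | out 100010 | prev 000000 | push {}
  [3] u=2 | in 101011 | out 111000 | prev 000000 | push {0}
  [4] u=3 | in 000000 | out 100010 | ==
  [5] u=4 | in 111000 | out 111111 | prev 011111 | push {}
  [6] u=5 | in 001001 | out 011100 | prev 000000 | push {1}
  [7] u=6 | in 100010 | out 101111 | prev 000000 | push {3,5}
  [8] u=7 | in 100010 | out 001111 | prev 000000 | push {2,4}
  [9] u=0 | in 111000 | out 101001 | prev 001001 | push {}
  [10] u=1 | in 111111 | out 110010 | prev 100010 | push {6}
  [11] u=3 | in 101111 | out 101111 | prev 100010 | push {7}
  [12] u=5 | in 101111 | out 111110 | prev 011100 | push {1}
  [13] u=2 | in 101111 | out 111000 | ==
  [14] u=4 | in 111111 | out 111111 | ==
  [15] u=6 | in 111111 | out 101111 | ==
  [16] u=7 | in 101111 | out 001111 | ==
  [17] u=1 | in 111111 | out 110010 | ==

Converged values:
  [0] 101001
  [1] 110010
  [2] 111000
  [3] 101111
  [4] 111111
  [5] 111110
  [6] 101111
  [7] 001111

no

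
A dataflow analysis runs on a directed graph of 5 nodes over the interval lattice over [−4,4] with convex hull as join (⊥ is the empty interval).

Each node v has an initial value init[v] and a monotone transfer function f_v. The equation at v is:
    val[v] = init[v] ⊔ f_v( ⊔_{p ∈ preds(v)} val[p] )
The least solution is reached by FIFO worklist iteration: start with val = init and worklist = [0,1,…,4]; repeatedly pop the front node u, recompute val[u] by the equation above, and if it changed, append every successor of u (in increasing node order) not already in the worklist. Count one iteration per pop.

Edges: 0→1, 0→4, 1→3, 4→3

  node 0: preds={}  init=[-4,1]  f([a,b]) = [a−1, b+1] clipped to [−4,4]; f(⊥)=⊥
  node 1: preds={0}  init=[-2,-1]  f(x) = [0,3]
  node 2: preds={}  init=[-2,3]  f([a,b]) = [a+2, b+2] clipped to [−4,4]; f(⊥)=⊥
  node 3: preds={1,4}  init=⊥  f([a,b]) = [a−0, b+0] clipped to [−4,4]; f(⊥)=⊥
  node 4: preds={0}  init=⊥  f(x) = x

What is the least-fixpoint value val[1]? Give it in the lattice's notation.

Trace (6 dequeues):
  [1] u=0 | in ⊥ | out [-4,1] | ==
  [2] u=1 | in [-4,1] | out [-2,3] | prev [-2,-1] | push {}
  [3] u=2 | in ⊥ | out [-2,3] | ==
  [4] u=3 | in [-2,3] | out [-2,3] | prev ⊥ | push {}
  [5] u=4 | in [-4,1] | out [-4,1] | prev ⊥ | push {3}
  [6] u=3 | in [-4,3] | out [-4,3] | prev [-2,3] | push {}

Converged values:
  [0] [-4,1]
  [1] [-2,3]
  [2] [-2,3]
  [3] [-4,3]
  [4] [-4,1]

[-2,3]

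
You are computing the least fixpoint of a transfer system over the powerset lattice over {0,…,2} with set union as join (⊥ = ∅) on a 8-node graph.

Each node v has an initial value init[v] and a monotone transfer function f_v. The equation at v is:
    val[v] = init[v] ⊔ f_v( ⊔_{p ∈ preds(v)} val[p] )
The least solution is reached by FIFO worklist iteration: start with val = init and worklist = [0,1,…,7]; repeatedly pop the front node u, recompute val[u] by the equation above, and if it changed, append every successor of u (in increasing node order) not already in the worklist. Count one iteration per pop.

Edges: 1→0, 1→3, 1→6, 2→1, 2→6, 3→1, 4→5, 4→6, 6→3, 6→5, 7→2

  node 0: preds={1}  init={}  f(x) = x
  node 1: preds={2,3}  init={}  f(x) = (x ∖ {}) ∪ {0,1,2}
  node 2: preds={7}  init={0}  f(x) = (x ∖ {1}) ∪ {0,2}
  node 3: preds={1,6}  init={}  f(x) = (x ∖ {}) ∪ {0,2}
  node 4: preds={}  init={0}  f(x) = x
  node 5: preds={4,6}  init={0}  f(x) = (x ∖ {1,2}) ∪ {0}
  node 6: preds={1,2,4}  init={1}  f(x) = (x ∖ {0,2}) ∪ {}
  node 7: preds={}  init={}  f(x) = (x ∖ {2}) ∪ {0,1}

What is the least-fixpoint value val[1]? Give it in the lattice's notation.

Trace (11 dequeues):
  [1] u=0 | in {} | out {} | ==
  [2] u=1 | in {0} | out {0,1,2} | prev {} | push {0}
  [3] u=2 | in {} | out {0,2} | prev {0} | push {1}
  [4] u=3 | in {0,1,2} | out {0,1,2} | prev {} | push {}
  [5] u=4 | in {} | out {0} | ==
  [6] u=5 | in {0,1} | out {0} | ==
  [7] u=6 | in {0,1,2} | out {1} | ==
  [8] u=7 | in {} | out {0,1} | prev {} | push {2}
  [9] u=0 | in {0,1,2} | out {0,1,2} | prev {} | push {}
  [10] u=1 | in {0,1,2} | out {0,1,2} | ==
  [11] u=2 | in {0,1} | out {0,2} | ==

Converged values:
  [0] {0,1,2}
  [1] {0,1,2}
  [2] {0,2}
  [3] {0,1,2}
  [4] {0}
  [5] {0}
  [6] {1}
  [7] {0,1}

{0,1,2}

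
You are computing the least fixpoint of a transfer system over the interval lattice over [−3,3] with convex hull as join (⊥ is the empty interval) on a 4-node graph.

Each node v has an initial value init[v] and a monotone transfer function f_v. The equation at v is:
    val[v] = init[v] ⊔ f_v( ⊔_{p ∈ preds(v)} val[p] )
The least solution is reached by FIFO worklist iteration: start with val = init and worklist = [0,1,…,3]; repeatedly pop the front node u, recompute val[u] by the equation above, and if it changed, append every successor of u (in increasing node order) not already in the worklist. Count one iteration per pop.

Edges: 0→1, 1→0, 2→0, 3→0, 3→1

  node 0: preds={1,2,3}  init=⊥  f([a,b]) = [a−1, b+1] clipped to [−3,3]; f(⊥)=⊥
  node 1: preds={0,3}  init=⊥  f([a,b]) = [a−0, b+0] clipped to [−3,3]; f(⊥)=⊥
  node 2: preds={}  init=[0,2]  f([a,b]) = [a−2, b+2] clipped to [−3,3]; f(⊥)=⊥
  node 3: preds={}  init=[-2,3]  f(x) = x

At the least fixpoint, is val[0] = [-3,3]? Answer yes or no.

Worklist (5 pops):
  #1 pop 0: in=[-2,3] → [-3,3] (was ⊥); enqueue []
  #2 pop 1: in=[-3,3] → [-3,3] (was ⊥); enqueue [0]
  #3 pop 2: in=⊥ → [0,2] (no change)
  #4 pop 3: in=⊥ → [-2,3] (no change)
  #5 pop 0: in=[-3,3] → [-3,3] (no change)

Fixpoint:
  val[0] = [-3,3]
  val[1] = [-3,3]
  val[2] = [0,2]
  val[3] = [-2,3]

yes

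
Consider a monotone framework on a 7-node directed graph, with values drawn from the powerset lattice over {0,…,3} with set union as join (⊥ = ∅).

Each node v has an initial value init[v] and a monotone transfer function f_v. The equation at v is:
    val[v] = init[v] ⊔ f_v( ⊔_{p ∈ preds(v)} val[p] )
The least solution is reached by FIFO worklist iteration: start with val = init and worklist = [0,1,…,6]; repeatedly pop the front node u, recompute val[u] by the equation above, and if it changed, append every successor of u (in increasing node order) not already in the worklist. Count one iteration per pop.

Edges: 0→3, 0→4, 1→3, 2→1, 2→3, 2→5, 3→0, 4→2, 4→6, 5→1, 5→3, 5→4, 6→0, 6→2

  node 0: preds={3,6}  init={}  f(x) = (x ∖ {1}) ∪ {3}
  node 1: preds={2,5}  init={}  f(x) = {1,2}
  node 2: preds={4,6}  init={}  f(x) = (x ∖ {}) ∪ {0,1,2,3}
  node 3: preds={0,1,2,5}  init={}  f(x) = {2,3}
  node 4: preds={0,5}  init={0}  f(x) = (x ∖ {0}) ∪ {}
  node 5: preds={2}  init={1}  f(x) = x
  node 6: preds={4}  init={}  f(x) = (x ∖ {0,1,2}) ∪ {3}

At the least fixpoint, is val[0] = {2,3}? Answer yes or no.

yes

Worklist (14 pops):
  #1 pop 0: in={} → {3} (was {}); enqueue []
  #2 pop 1: in={1} → {1,2} (was {}); enqueue []
  #3 pop 2: in={0} → {0,1,2,3} (was {}); enqueue [1]
  #4 pop 3: in={0,1,2,3} → {2,3} (was {}); enqueue [0]
  #5 pop 4: in={1,3} → {0,1,3} (was {0}); enqueue [2]
  #6 pop 5: in={0,1,2,3} → {0,1,2,3} (was {1}); enqueue [3,4]
  #7 pop 6: in={0,1,3} → {3} (was {}); enqueue []
  #8 pop 1: in={0,1,2,3} → {1,2} (no change)
  #9 pop 0: in={2,3} → {2,3} (was {3}); enqueue []
  #10 pop 2: in={0,1,3} → {0,1,2,3} (no change)
  #11 pop 3: in={0,1,2,3} → {2,3} (no change)
  #12 pop 4: in={0,1,2,3} → {0,1,2,3} (was {0,1,3}); enqueue [2,6]
  #13 pop 2: in={0,1,2,3} → {0,1,2,3} (no change)
  #14 pop 6: in={0,1,2,3} → {3} (no change)

Fixpoint:
  val[0] = {2,3}
  val[1] = {1,2}
  val[2] = {0,1,2,3}
  val[3] = {2,3}
  val[4] = {0,1,2,3}
  val[5] = {0,1,2,3}
  val[6] = {3}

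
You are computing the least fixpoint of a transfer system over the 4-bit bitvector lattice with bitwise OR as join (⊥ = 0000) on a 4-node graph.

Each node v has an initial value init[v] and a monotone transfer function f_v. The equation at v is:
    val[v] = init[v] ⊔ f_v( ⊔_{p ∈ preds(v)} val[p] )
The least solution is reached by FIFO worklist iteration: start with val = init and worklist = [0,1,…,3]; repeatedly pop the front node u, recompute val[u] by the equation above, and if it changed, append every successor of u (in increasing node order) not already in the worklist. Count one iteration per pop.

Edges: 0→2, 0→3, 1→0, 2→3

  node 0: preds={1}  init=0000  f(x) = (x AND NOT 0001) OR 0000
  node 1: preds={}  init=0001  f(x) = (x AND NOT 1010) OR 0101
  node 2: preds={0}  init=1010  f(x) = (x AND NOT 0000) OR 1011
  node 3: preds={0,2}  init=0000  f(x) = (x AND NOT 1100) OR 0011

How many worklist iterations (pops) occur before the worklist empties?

7

Worklist (7 pops):
  #1 pop 0: in=0001 → 0000 (no change)
  #2 pop 1: in=0000 → 0101 (was 0001); enqueue [0]
  #3 pop 2: in=0000 → 1011 (was 1010); enqueue []
  #4 pop 3: in=1011 → 0011 (was 0000); enqueue []
  #5 pop 0: in=0101 → 0100 (was 0000); enqueue [2,3]
  #6 pop 2: in=0100 → 1111 (was 1011); enqueue []
  #7 pop 3: in=1111 → 0011 (no change)

Fixpoint:
  val[0] = 0100
  val[1] = 0101
  val[2] = 1111
  val[3] = 0011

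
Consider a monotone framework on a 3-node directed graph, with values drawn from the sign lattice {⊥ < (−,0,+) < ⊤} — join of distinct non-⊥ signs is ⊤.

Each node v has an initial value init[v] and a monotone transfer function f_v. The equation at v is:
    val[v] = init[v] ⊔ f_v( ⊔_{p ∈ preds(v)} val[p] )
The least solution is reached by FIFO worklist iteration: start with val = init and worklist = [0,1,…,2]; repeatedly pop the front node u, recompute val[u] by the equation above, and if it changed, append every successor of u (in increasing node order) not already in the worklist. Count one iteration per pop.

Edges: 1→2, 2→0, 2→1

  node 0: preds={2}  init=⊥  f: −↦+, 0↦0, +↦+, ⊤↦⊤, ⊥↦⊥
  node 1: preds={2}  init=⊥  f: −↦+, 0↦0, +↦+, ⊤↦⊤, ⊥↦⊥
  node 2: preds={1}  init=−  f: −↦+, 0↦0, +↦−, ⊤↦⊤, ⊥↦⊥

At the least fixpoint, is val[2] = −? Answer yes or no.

yes

Iteration log — 3 steps:
  step 1. node 0  ⊔preds=−  new=+  old=⊥  +wl: 
  step 2. node 1  ⊔preds=−  new=+  old=⊥  +wl: 
  step 3. node 2  ⊔preds=+  new=−  stable

Least fixpoint reached:
  node 0: +
  node 1: +
  node 2: −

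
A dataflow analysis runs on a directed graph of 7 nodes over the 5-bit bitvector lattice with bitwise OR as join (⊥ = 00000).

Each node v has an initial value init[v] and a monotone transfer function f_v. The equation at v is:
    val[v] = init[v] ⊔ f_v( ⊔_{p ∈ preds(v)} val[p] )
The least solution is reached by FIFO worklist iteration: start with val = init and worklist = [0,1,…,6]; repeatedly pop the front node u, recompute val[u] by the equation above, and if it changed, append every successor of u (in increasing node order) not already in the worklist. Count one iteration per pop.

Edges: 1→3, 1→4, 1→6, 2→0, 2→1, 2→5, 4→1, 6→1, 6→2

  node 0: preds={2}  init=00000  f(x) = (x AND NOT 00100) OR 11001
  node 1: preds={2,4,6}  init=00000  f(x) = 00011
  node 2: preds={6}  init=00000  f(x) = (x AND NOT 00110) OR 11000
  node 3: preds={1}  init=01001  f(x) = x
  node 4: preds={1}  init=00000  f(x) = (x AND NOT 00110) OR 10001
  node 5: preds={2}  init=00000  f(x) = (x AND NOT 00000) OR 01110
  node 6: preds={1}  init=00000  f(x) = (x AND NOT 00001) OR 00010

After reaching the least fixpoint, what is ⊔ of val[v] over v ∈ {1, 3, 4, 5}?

11111

Iteration log — 10 steps:
  step 1. node 0  ⊔preds=00000  new=11001  old=00000  +wl: 
  step 2. node 1  ⊔preds=00000  new=00011  old=00000  +wl: 
  step 3. node 2  ⊔preds=00000  new=11000  old=00000  +wl: 0,1
  step 4. node 3  ⊔preds=00011  new=01011  old=01001  +wl: 
  step 5. node 4  ⊔preds=00011  new=10001  old=00000  +wl: 
  step 6. node 5  ⊔preds=11000  new=11110  old=00000  +wl: 
  step 7. node 6  ⊔preds=00011  new=00010  old=00000  +wl: 2
  step 8. node 0  ⊔preds=11000  new=11001  stable
  step 9. node 1  ⊔preds=11011  new=00011  stable
  step 10. node 2  ⊔preds=00010  new=11000  stable

Least fixpoint reached:
  node 0: 11001
  node 1: 00011
  node 2: 11000
  node 3: 01011
  node 4: 10001
  node 5: 11110
  node 6: 00010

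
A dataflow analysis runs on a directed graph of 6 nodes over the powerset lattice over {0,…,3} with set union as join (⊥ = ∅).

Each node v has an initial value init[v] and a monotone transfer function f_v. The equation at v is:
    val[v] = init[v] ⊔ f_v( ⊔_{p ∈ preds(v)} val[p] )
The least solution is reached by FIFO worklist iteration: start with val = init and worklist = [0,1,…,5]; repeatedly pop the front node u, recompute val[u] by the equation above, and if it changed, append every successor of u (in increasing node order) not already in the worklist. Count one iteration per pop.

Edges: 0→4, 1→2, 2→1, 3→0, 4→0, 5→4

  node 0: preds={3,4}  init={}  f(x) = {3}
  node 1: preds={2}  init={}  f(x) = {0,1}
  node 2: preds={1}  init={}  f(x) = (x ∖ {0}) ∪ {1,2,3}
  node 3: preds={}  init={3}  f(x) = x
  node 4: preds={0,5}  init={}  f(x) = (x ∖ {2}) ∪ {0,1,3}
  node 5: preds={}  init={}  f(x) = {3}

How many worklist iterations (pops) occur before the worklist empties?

9

Trace (9 dequeues):
  [1] u=0 | in {3} | out {3} | prev {} | push {}
  [2] u=1 | in {} | out {0,1} | prev {} | push {}
  [3] u=2 | in {0,1} | out {1,2,3} | prev {} | push {1}
  [4] u=3 | in {} | out {3} | ==
  [5] u=4 | in {3} | out {0,1,3} | prev {} | push {0}
  [6] u=5 | in {} | out {3} | prev {} | push {4}
  [7] u=1 | in {1,2,3} | out {0,1} | ==
  [8] u=0 | in {0,1,3} | out {3} | ==
  [9] u=4 | in {3} | out {0,1,3} | ==

Converged values:
  [0] {3}
  [1] {0,1}
  [2] {1,2,3}
  [3] {3}
  [4] {0,1,3}
  [5] {3}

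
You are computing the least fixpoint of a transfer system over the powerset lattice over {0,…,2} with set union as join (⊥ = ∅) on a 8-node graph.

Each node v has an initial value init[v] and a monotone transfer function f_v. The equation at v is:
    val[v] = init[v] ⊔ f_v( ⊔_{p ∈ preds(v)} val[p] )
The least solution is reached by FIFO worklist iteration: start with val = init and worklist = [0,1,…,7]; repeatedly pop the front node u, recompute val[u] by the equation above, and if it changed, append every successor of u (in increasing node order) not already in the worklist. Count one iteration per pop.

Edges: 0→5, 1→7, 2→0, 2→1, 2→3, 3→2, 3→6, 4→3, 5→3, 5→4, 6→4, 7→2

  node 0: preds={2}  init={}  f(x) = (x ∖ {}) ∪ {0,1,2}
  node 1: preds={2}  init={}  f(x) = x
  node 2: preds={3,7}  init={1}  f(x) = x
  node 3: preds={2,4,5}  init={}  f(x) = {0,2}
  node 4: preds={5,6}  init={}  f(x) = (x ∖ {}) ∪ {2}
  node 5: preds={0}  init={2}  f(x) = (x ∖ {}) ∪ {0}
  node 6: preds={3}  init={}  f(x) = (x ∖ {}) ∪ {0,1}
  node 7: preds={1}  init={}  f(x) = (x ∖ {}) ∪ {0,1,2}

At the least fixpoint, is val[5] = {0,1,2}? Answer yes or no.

Trace (15 dequeues):
  [1] u=0 | in {1} | out {0,1,2} | prev {} | push {}
  [2] u=1 | in {1} | out {1} | prev {} | push {}
  [3] u=2 | in {} | out {1} | ==
  [4] u=3 | in {1,2} | out {0,2} | prev {} | push {2}
  [5] u=4 | in {2} | out {2} | prev {} | push {3}
  [6] u=5 | in {0,1,2} | out {0,1,2} | prev {2} | push {4}
  [7] u=6 | in {0,2} | out {0,1,2} | prev {} | push {}
  [8] u=7 | in {1} | out {0,1,2} | prev {} | push {}
  [9] u=2 | in {0,1,2} | out {0,1,2} | prev {1} | push {0,1}
  [10] u=3 | in {0,1,2} | out {0,2} | ==
  [11] u=4 | in {0,1,2} | out {0,1,2} | prev {2} | push {3}
  [12] u=0 | in {0,1,2} | out {0,1,2} | ==
  [13] u=1 | in {0,1,2} | out {0,1,2} | prev {1} | push {7}
  [14] u=3 | in {0,1,2} | out {0,2} | ==
  [15] u=7 | in {0,1,2} | out {0,1,2} | ==

Converged values:
  [0] {0,1,2}
  [1] {0,1,2}
  [2] {0,1,2}
  [3] {0,2}
  [4] {0,1,2}
  [5] {0,1,2}
  [6] {0,1,2}
  [7] {0,1,2}

yes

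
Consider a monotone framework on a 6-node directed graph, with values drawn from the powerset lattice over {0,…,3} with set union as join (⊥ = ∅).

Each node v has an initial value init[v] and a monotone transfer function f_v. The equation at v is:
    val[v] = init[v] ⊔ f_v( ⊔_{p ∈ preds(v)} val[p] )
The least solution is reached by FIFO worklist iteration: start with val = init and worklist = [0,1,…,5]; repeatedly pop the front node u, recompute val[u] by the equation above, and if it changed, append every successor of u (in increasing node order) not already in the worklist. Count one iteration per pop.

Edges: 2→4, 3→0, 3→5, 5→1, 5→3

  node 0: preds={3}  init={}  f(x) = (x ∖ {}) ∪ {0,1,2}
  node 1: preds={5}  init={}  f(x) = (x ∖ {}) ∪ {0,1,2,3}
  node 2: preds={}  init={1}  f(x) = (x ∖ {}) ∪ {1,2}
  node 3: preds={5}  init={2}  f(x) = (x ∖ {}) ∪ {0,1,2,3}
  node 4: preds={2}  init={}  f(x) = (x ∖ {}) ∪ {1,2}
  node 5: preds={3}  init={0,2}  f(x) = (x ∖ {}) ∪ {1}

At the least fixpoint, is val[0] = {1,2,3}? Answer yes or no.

no

Iteration log — 9 steps:
  step 1. node 0  ⊔preds={2}  new={0,1,2}  old={}  +wl: 
  step 2. node 1  ⊔preds={0,2}  new={0,1,2,3}  old={}  +wl: 
  step 3. node 2  ⊔preds={}  new={1,2}  old={1}  +wl: 
  step 4. node 3  ⊔preds={0,2}  new={0,1,2,3}  old={2}  +wl: 0
  step 5. node 4  ⊔preds={1,2}  new={1,2}  old={}  +wl: 
  step 6. node 5  ⊔preds={0,1,2,3}  new={0,1,2,3}  old={0,2}  +wl: 1,3
  step 7. node 0  ⊔preds={0,1,2,3}  new={0,1,2,3}  old={0,1,2}  +wl: 
  step 8. node 1  ⊔preds={0,1,2,3}  new={0,1,2,3}  stable
  step 9. node 3  ⊔preds={0,1,2,3}  new={0,1,2,3}  stable

Least fixpoint reached:
  node 0: {0,1,2,3}
  node 1: {0,1,2,3}
  node 2: {1,2}
  node 3: {0,1,2,3}
  node 4: {1,2}
  node 5: {0,1,2,3}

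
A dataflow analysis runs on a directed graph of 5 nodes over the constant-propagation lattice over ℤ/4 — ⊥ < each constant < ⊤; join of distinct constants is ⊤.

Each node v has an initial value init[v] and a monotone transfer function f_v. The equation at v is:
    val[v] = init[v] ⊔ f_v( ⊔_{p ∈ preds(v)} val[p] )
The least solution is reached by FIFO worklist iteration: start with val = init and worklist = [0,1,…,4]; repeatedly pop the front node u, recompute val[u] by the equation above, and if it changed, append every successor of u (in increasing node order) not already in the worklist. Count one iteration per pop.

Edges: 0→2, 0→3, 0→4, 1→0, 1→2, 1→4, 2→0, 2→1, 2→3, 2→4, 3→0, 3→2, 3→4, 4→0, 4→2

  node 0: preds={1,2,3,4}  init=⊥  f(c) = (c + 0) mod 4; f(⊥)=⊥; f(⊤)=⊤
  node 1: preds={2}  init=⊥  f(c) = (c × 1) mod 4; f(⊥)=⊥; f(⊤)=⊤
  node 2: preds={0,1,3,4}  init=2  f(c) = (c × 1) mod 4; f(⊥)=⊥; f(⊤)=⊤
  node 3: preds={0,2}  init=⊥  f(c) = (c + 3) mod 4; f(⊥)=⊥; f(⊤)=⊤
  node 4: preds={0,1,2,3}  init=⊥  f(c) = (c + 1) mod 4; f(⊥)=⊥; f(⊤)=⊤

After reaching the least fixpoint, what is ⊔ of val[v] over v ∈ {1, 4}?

⊤

Trace (14 dequeues):
  [1] u=0 | in 2 | out 2 | prev ⊥ | push {}
  [2] u=1 | in 2 | out 2 | prev ⊥ | push {0}
  [3] u=2 | in 2 | out 2 | ==
  [4] u=3 | in 2 | out 1 | prev ⊥ | push {2}
  [5] u=4 | in ⊤ | out ⊤ | prev ⊥ | push {}
  [6] u=0 | in ⊤ | out ⊤ | prev 2 | push {3,4}
  [7] u=2 | in ⊤ | out ⊤ | prev 2 | push {0,1}
  [8] u=3 | in ⊤ | out ⊤ | prev 1 | push {2}
  [9] u=4 | in ⊤ | out ⊤ | ==
  [10] u=0 | in ⊤ | out ⊤ | ==
  [11] u=1 | in ⊤ | out ⊤ | prev 2 | push {0,4}
  [12] u=2 | in ⊤ | out ⊤ | ==
  [13] u=0 | in ⊤ | out ⊤ | ==
  [14] u=4 | in ⊤ | out ⊤ | ==

Converged values:
  [0] ⊤
  [1] ⊤
  [2] ⊤
  [3] ⊤
  [4] ⊤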